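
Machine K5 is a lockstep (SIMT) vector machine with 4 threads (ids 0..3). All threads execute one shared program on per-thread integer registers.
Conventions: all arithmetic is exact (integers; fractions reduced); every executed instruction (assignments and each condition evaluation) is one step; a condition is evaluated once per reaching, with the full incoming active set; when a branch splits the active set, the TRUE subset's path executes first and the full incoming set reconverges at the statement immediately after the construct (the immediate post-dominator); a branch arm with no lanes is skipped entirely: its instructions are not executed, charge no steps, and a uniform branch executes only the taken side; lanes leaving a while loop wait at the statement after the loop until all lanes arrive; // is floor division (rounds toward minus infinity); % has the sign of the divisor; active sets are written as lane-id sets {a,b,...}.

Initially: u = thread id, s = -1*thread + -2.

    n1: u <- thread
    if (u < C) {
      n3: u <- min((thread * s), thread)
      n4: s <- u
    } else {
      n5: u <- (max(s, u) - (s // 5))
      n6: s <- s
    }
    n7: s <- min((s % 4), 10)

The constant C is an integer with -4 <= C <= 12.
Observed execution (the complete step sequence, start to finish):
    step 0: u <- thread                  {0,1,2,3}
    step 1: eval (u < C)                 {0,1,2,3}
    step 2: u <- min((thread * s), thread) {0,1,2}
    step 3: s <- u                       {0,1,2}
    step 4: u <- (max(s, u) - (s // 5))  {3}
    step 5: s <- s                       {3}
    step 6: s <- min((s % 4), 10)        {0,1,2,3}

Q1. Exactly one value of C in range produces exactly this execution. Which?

Answer: C = 3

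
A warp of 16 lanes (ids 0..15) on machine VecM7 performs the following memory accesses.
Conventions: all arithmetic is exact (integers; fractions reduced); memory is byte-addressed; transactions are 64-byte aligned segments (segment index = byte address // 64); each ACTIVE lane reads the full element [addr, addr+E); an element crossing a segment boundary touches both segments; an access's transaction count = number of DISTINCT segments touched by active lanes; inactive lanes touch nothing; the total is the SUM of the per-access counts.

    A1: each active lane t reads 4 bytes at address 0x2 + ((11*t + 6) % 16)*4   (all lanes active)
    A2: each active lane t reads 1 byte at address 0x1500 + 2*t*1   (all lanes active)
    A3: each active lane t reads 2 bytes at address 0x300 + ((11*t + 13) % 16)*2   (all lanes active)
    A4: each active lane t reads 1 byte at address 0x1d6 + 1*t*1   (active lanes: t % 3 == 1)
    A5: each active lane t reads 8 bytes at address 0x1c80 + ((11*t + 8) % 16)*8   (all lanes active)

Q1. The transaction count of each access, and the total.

A1: 2 transactions
A2: 1 transaction
A3: 1 transaction
A4: 1 transaction
A5: 2 transactions

Answer: 2,1,1,1,2; total 7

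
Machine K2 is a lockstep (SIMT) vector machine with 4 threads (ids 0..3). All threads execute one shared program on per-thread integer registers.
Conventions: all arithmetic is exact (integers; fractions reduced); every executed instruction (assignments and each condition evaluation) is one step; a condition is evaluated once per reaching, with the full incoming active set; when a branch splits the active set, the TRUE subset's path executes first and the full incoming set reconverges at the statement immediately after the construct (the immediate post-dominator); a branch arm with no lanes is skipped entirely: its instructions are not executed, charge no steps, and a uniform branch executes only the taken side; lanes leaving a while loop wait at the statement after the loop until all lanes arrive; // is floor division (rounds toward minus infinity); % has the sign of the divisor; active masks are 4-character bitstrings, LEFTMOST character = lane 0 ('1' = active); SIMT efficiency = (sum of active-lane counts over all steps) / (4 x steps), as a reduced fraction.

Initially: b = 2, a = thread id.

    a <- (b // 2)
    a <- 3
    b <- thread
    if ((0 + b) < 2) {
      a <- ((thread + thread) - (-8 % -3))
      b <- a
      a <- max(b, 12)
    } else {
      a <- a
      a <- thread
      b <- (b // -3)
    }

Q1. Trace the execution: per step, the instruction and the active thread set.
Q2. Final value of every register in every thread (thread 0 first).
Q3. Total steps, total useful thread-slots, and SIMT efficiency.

step 0: a <- (b // 2)                1111
step 1: a <- 3                       1111
step 2: b <- thread                  1111
step 3: eval ((0 + b) < 2)           1111
step 4: a <- ((thread + thread) - (-8 % -3)) 1100
step 5: b <- a                       1100
step 6: a <- max(b, 12)              1100
step 7: a <- a                       0011
step 8: a <- thread                  0011
step 9: b <- (b // -3)               0011

Answer: 10 steps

b: 2,4,-1,-1
a: 12,12,2,3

steps = 10; useful = 28; efficiency = 28/40 = 7/10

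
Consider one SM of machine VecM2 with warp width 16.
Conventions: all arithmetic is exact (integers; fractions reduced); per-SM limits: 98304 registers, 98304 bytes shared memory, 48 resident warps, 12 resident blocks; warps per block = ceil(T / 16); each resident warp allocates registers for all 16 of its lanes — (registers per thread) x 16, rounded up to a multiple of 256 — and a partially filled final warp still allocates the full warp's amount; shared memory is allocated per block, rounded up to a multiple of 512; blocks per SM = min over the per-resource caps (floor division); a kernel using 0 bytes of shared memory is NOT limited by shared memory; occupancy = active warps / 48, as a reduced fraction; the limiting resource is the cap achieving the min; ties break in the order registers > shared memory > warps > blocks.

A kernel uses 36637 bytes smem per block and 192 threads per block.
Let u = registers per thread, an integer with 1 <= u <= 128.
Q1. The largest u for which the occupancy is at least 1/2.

Answer: u = 128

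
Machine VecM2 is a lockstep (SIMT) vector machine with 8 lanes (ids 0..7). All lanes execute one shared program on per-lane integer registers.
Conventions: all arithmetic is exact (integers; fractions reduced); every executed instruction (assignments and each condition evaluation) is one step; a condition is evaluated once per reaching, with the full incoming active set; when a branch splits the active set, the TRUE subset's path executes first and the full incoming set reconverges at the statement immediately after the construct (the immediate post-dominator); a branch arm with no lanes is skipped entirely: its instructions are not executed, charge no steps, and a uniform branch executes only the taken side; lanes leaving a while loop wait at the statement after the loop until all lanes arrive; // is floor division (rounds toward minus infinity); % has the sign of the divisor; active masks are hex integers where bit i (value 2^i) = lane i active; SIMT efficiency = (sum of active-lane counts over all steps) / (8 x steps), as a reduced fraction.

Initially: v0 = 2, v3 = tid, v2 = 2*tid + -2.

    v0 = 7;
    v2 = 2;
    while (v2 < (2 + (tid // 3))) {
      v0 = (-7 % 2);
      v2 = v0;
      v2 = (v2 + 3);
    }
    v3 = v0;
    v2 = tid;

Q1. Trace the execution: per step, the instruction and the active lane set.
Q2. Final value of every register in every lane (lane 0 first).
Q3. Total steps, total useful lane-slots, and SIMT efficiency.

step 0: v0 <- 7                      0xff
step 1: v2 <- 2                      0xff
step 2: eval (v2 < (2 + (tid // 3))) 0xff
step 3: v0 <- (-7 % 2)               0xf8
step 4: v2 <- v0                     0xf8
step 5: v2 <- (v2 + 3)               0xf8
step 6: eval (v2 < (2 + (tid // 3))) 0xf8
step 7: v3 <- v0                     0xff
step 8: v2 <- tid                    0xff

Answer: 9 steps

v0: 7,7,7,1,1,1,1,1
v3: 7,7,7,1,1,1,1,1
v2: 0,1,2,3,4,5,6,7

steps = 9; useful = 60; efficiency = 60/72 = 5/6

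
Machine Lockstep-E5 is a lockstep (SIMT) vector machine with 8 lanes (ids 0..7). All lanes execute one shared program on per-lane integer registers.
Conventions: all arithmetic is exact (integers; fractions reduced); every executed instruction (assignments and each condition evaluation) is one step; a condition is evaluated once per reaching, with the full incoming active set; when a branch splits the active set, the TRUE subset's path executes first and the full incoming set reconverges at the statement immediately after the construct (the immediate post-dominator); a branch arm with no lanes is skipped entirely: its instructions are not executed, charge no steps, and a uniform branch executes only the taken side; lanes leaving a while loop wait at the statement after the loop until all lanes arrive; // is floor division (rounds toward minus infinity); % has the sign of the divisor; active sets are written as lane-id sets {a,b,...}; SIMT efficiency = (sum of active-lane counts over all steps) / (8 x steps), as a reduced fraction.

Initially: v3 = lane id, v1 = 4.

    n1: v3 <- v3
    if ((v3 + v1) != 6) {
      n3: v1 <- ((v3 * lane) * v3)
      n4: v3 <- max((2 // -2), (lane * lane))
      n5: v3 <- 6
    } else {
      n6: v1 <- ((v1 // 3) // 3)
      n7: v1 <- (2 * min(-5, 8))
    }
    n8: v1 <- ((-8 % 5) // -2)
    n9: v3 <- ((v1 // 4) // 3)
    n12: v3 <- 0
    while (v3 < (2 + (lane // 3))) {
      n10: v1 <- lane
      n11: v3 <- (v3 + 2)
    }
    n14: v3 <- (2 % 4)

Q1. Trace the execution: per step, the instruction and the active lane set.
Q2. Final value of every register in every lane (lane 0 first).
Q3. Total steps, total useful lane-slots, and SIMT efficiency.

step 0: v3 <- v3                     {0,1,2,3,4,5,6,7}
step 1: eval ((v3 + v1) != 6)        {0,1,2,3,4,5,6,7}
step 2: v1 <- ((v3 * lane) * v3)     {0,1,3,4,5,6,7}
step 3: v3 <- max((2 // -2), (lane * lane)) {0,1,3,4,5,6,7}
step 4: v3 <- 6                      {0,1,3,4,5,6,7}
step 5: v1 <- ((v1 // 3) // 3)       {2}
step 6: v1 <- (2 * min(-5, 8))       {2}
step 7: v1 <- ((-8 % 5) // -2)       {0,1,2,3,4,5,6,7}
step 8: v3 <- ((v1 // 4) // 3)       {0,1,2,3,4,5,6,7}
step 9: v3 <- 0                      {0,1,2,3,4,5,6,7}
step 10: eval (v3 < (2 + (lane // 3))) {0,1,2,3,4,5,6,7}
step 11: v1 <- lane                   {0,1,2,3,4,5,6,7}
step 12: v3 <- (v3 + 2)               {0,1,2,3,4,5,6,7}
step 13: eval (v3 < (2 + (lane // 3))) {0,1,2,3,4,5,6,7}
step 14: v1 <- lane                   {3,4,5,6,7}
step 15: v3 <- (v3 + 2)               {3,4,5,6,7}
step 16: eval (v3 < (2 + (lane // 3))) {3,4,5,6,7}
step 17: v3 <- (2 % 4)                {0,1,2,3,4,5,6,7}

Answer: 18 steps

v3: 2,2,2,2,2,2,2,2
v1: 0,1,2,3,4,5,6,7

steps = 18; useful = 118; efficiency = 118/144 = 59/72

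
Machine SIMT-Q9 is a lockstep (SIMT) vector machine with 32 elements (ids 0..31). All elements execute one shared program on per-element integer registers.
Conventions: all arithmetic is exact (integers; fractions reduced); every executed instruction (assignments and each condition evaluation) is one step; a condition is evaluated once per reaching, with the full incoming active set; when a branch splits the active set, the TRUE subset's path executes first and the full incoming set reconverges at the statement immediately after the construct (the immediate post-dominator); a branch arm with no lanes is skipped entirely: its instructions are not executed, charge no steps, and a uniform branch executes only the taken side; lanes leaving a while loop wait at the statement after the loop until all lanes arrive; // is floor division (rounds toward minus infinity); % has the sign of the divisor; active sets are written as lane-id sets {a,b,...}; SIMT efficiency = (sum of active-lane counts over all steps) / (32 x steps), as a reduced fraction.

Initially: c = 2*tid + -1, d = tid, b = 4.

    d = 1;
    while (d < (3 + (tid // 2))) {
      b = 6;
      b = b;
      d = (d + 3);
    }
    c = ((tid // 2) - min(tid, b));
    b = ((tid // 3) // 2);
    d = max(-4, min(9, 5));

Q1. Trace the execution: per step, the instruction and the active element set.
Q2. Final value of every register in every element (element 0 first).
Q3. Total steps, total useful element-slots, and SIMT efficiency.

step 0: d <- 1                       {0,1,2,3,4,5,6,7,8,9,10,11,12,13,14,15,16,17,18,19,20,21,22,23,24,25,26,27,28,29,30,31}
step 1: eval (d < (3 + (tid // 2)))  {0,1,2,3,4,5,6,7,8,9,10,11,12,13,14,15,16,17,18,19,20,21,22,23,24,25,26,27,28,29,30,31}
step 2: b <- 6                       {0,1,2,3,4,5,6,7,8,9,10,11,12,13,14,15,16,17,18,19,20,21,22,23,24,25,26,27,28,29,30,31}
step 3: b <- b                       {0,1,2,3,4,5,6,7,8,9,10,11,12,13,14,15,16,17,18,19,20,21,22,23,24,25,26,27,28,29,30,31}
step 4: d <- (d + 3)                 {0,1,2,3,4,5,6,7,8,9,10,11,12,13,14,15,16,17,18,19,20,21,22,23,24,25,26,27,28,29,30,31}
step 5: eval (d < (3 + (tid // 2)))  {0,1,2,3,4,5,6,7,8,9,10,11,12,13,14,15,16,17,18,19,20,21,22,23,24,25,26,27,28,29,30,31}
step 6: b <- 6                       {4,5,6,7,8,9,10,11,12,13,14,15,16,17,18,19,20,21,22,23,24,25,26,27,28,29,30,31}
step 7: b <- b                       {4,5,6,7,8,9,10,11,12,13,14,15,16,17,18,19,20,21,22,23,24,25,26,27,28,29,30,31}
step 8: d <- (d + 3)                 {4,5,6,7,8,9,10,11,12,13,14,15,16,17,18,19,20,21,22,23,24,25,26,27,28,29,30,31}
step 9: eval (d < (3 + (tid // 2)))  {4,5,6,7,8,9,10,11,12,13,14,15,16,17,18,19,20,21,22,23,24,25,26,27,28,29,30,31}
step 10: b <- 6                       {10,11,12,13,14,15,16,17,18,19,20,21,22,23,24,25,26,27,28,29,30,31}
step 11: b <- b                       {10,11,12,13,14,15,16,17,18,19,20,21,22,23,24,25,26,27,28,29,30,31}
step 12: d <- (d + 3)                 {10,11,12,13,14,15,16,17,18,19,20,21,22,23,24,25,26,27,28,29,30,31}
step 13: eval (d < (3 + (tid // 2)))  {10,11,12,13,14,15,16,17,18,19,20,21,22,23,24,25,26,27,28,29,30,31}
step 14: b <- 6                       {16,17,18,19,20,21,22,23,24,25,26,27,28,29,30,31}
step 15: b <- b                       {16,17,18,19,20,21,22,23,24,25,26,27,28,29,30,31}
step 16: d <- (d + 3)                 {16,17,18,19,20,21,22,23,24,25,26,27,28,29,30,31}
step 17: eval (d < (3 + (tid // 2)))  {16,17,18,19,20,21,22,23,24,25,26,27,28,29,30,31}
step 18: b <- 6                       {22,23,24,25,26,27,28,29,30,31}
step 19: b <- b                       {22,23,24,25,26,27,28,29,30,31}
step 20: d <- (d + 3)                 {22,23,24,25,26,27,28,29,30,31}
step 21: eval (d < (3 + (tid // 2)))  {22,23,24,25,26,27,28,29,30,31}
step 22: b <- 6                       {28,29,30,31}
step 23: b <- b                       {28,29,30,31}
step 24: d <- (d + 3)                 {28,29,30,31}
step 25: eval (d < (3 + (tid // 2)))  {28,29,30,31}
step 26: c <- ((tid // 2) - min(tid, b)) {0,1,2,3,4,5,6,7,8,9,10,11,12,13,14,15,16,17,18,19,20,21,22,23,24,25,26,27,28,29,30,31}
step 27: b <- ((tid // 3) // 2)       {0,1,2,3,4,5,6,7,8,9,10,11,12,13,14,15,16,17,18,19,20,21,22,23,24,25,26,27,28,29,30,31}
step 28: d <- max(-4, min(9, 5))      {0,1,2,3,4,5,6,7,8,9,10,11,12,13,14,15,16,17,18,19,20,21,22,23,24,25,26,27,28,29,30,31}

Answer: 29 steps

c: 0,-1,-1,-2,-2,-3,-3,-3,-2,-2,-1,-1,0,0,1,1,2,2,3,3,4,4,5,5,6,6,7,7,8,8,9,9
d: 5,5,5,5,5,5,5,5,5,5,5,5,5,5,5,5,5,5,5,5,5,5,5,5,5,5,5,5,5,5,5,5
b: 0,0,0,0,0,0,1,1,1,1,1,1,2,2,2,2,2,2,3,3,3,3,3,3,4,4,4,4,4,4,5,5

steps = 29; useful = 608; efficiency = 608/928 = 19/29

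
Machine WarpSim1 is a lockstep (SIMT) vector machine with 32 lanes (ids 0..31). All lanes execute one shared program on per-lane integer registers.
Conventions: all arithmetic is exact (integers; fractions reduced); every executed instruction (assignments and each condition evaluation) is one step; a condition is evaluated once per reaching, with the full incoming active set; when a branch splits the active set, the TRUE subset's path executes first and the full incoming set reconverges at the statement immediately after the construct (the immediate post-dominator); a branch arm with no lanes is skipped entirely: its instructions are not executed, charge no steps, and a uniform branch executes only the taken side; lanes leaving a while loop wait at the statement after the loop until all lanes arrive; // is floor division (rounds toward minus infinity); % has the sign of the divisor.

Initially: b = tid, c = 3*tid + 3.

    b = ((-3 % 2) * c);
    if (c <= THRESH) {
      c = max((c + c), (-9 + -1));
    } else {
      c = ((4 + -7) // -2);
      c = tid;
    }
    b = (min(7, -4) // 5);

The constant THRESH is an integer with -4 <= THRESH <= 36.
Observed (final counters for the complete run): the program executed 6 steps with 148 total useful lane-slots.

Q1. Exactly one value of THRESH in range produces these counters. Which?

Answer: THRESH = 36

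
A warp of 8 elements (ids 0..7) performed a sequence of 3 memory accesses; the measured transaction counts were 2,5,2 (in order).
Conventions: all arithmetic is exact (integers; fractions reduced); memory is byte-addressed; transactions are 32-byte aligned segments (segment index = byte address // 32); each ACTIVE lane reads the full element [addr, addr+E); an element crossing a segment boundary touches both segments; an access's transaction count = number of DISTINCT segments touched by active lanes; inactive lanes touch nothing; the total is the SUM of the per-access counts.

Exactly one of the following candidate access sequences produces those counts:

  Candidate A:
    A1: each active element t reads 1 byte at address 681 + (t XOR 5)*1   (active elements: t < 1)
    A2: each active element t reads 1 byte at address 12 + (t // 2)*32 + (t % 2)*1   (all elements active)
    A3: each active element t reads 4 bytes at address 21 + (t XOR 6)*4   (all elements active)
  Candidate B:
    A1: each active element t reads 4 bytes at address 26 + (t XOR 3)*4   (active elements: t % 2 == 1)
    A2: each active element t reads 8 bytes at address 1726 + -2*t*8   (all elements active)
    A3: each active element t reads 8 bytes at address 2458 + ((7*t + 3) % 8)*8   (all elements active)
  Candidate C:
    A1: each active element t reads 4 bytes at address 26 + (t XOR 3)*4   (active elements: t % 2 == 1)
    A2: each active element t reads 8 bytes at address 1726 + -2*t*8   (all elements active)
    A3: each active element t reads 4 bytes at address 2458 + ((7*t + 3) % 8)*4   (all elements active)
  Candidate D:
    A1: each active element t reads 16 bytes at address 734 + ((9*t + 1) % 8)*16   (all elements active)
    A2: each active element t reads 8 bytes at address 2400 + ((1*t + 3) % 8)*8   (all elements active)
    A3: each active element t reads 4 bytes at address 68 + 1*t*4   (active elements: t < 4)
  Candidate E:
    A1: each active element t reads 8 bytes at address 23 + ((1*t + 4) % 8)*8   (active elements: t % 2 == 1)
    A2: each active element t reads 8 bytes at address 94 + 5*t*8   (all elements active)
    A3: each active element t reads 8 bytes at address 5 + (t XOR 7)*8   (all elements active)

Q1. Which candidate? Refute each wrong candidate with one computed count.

A: A1 gives 1 transaction, not 2
B: A3 gives 3 transactions, not 2
D: A1 gives 5 transactions, not 2
E: A1 gives 3 transactions, not 2
C: all counts match (2,5,2)

Answer: C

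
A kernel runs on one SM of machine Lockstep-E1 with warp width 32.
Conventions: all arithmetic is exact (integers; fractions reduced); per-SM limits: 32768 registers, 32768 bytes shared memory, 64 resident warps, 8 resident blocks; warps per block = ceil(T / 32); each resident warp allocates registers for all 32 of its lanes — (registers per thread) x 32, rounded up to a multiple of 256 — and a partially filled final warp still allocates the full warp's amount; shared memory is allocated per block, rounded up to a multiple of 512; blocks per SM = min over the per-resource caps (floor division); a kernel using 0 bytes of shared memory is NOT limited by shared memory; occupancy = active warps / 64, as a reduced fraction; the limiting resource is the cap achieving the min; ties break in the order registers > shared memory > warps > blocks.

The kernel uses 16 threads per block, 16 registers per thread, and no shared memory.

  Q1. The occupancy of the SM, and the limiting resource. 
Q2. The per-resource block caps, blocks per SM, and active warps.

Answer: occupancy 1/8, limited by blocks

registers: 64 blocks
shared memory: no limit (kernel uses none)
warps: 64 blocks
blocks: 8 blocks

Answer: 8 blocks, 8 active warps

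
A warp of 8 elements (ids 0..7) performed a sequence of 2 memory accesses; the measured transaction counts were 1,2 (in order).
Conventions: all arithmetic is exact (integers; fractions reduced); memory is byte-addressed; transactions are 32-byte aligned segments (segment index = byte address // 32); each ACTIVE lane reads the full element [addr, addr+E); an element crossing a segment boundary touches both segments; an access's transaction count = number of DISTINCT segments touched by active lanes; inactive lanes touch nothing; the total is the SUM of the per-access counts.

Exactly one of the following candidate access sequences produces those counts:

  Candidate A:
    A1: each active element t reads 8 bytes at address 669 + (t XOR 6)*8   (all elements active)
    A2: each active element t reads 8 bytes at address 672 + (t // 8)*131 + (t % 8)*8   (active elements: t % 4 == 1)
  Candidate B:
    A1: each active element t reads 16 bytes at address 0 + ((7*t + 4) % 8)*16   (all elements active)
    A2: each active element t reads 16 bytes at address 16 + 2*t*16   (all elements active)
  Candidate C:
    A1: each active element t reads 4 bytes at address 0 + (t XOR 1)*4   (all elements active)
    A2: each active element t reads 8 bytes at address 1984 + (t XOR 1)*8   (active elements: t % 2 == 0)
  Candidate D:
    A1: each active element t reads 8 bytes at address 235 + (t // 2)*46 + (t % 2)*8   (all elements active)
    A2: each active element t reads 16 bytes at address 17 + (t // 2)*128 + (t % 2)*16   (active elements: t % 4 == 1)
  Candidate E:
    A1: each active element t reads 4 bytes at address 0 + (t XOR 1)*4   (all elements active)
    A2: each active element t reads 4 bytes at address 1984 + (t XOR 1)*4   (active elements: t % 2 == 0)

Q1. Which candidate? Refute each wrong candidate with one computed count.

A: A1 gives 3 transactions, not 1
B: A1 gives 4 transactions, not 1
D: A1 gives 6 transactions, not 1
E: A2 gives 1 transaction, not 2
C: all counts match (1,2)

Answer: C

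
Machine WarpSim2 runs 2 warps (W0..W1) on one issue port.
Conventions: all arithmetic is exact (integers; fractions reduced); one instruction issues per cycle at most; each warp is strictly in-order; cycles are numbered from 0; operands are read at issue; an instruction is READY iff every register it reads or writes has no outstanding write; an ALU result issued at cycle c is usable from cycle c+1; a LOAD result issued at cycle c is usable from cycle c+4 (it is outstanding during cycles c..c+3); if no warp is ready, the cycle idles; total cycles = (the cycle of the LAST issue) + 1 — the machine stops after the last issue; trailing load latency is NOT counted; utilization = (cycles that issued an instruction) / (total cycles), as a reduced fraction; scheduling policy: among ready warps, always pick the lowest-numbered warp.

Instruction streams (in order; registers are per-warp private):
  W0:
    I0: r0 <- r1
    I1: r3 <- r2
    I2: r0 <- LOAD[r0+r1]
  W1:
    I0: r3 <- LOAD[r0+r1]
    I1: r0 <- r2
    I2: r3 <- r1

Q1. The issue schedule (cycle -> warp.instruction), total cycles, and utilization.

cycle 0: W0.I0
cycle 1: W0.I1
cycle 2: W0.I2
cycle 3: W1.I0
cycle 4: W1.I1
cycle 5: idle
cycle 6: idle
cycle 7: W1.I2

Answer: 8 cycles, utilization 3/4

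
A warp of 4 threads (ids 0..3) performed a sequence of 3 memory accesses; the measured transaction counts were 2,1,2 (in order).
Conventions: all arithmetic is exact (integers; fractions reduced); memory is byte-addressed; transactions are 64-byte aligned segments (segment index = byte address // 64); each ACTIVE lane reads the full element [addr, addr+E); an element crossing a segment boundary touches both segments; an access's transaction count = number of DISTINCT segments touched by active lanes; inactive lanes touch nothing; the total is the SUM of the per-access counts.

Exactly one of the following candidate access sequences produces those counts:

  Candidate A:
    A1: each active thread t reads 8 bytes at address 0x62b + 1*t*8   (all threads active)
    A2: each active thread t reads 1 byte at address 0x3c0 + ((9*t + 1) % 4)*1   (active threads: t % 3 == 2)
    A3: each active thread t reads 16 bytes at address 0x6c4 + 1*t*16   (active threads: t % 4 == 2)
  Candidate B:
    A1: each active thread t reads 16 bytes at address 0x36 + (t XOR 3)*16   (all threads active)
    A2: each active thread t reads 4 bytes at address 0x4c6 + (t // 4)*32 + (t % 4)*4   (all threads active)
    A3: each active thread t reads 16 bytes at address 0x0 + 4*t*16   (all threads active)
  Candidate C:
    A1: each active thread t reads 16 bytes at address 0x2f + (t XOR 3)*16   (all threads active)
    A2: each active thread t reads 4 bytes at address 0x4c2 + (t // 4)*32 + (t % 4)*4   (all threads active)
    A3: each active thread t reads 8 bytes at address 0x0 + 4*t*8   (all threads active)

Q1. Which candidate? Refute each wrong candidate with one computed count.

A: A3 gives 1 transaction, not 2
B: A3 gives 4 transactions, not 2
C: all counts match (2,1,2)

Answer: C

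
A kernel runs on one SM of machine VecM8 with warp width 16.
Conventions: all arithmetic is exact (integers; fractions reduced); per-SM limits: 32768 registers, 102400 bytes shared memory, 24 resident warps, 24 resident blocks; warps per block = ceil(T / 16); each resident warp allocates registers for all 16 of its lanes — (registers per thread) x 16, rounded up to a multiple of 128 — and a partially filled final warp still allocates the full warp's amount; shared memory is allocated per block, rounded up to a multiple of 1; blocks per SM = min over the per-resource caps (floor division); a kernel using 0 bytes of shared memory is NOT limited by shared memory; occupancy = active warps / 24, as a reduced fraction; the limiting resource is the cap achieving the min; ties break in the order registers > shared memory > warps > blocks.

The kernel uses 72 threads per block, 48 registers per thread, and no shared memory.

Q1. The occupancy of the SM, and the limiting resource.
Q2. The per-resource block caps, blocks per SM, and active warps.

Answer: occupancy 5/6, limited by warps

registers: 8 blocks
shared memory: no limit (kernel uses none)
warps: 4 blocks
blocks: 24 blocks

Answer: 4 blocks, 20 active warps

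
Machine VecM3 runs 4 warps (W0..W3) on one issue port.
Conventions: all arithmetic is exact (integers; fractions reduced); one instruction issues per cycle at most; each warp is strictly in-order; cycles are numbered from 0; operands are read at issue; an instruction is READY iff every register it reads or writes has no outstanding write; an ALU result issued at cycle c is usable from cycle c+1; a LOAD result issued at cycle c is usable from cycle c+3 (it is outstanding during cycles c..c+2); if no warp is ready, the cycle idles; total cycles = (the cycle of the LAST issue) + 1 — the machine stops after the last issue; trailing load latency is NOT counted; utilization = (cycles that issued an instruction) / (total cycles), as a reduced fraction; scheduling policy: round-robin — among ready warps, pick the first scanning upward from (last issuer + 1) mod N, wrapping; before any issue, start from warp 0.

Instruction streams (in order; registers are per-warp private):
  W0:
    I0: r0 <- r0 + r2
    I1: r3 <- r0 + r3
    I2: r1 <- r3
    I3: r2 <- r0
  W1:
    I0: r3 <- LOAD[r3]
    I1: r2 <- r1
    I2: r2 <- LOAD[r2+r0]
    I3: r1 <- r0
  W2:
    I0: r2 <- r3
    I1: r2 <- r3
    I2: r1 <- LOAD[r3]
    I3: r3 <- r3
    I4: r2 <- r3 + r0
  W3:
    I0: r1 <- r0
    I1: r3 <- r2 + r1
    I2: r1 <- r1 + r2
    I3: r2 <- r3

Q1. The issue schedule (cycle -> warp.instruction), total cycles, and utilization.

cycle 0: W0.I0
cycle 1: W1.I0
cycle 2: W2.I0
cycle 3: W3.I0
cycle 4: W0.I1
cycle 5: W1.I1
cycle 6: W2.I1
cycle 7: W3.I1
cycle 8: W0.I2
cycle 9: W1.I2
cycle 10: W2.I2
cycle 11: W3.I2
cycle 12: W0.I3
cycle 13: W1.I3
cycle 14: W2.I3
cycle 15: W3.I3
cycle 16: W2.I4

Answer: 17 cycles, utilization 1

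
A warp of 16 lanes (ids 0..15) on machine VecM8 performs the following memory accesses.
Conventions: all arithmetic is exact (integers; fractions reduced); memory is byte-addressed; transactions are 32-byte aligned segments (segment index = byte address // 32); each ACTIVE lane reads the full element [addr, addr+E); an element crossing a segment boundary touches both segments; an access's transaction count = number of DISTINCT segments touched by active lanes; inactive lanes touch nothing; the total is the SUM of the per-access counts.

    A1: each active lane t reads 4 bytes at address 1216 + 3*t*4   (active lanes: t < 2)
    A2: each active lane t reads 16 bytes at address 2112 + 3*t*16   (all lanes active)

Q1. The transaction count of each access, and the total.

A1: 1 transaction
A2: 16 transactions

Answer: 1,16; total 17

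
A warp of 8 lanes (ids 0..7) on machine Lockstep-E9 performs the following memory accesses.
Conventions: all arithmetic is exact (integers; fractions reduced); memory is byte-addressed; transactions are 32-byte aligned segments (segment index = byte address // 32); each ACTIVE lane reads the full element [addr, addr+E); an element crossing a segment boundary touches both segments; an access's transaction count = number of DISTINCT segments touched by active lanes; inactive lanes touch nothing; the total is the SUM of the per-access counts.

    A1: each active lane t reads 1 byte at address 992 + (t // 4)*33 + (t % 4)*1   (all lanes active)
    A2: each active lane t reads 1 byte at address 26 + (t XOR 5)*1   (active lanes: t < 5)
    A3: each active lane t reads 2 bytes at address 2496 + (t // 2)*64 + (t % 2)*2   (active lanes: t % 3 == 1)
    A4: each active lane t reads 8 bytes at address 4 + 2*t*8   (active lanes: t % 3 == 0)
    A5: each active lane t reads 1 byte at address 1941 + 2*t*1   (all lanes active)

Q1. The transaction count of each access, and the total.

A1: 2 transactions
A2: 2 transactions
A3: 3 transactions
A4: 3 transactions
A5: 2 transactions

Answer: 2,2,3,3,2; total 12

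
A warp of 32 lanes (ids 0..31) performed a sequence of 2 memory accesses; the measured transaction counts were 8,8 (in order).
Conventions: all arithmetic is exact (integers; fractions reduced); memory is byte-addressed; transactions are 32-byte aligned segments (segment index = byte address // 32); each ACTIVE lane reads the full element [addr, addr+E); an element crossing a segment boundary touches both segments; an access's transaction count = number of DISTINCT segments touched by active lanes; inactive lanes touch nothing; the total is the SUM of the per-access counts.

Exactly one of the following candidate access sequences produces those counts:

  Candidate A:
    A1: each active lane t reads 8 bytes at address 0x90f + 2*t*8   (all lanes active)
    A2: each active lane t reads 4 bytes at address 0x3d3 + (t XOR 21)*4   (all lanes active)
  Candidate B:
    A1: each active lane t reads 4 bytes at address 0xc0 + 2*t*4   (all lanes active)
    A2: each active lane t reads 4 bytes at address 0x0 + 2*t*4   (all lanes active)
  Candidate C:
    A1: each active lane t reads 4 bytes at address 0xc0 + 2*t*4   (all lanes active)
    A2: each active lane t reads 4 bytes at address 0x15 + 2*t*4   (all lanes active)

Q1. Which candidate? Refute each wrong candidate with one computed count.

A: A1 gives 17 transactions, not 8
C: A2 gives 9 transactions, not 8
B: all counts match (8,8)

Answer: B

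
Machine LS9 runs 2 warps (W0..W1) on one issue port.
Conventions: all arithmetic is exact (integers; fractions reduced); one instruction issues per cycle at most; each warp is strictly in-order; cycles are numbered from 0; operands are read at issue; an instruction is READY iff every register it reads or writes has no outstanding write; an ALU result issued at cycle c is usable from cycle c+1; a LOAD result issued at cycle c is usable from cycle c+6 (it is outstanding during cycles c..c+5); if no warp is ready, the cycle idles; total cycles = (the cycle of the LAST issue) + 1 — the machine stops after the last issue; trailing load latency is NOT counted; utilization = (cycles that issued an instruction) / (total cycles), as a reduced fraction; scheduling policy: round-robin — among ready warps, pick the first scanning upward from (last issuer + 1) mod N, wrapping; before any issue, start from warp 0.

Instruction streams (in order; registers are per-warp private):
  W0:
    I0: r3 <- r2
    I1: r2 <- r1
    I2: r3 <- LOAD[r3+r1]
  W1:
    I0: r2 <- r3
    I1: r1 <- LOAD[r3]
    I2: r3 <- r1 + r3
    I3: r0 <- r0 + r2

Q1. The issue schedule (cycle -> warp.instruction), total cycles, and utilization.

cycle 0: W0.I0
cycle 1: W1.I0
cycle 2: W0.I1
cycle 3: W1.I1
cycle 4: W0.I2
cycle 5: idle
cycle 6: idle
cycle 7: idle
cycle 8: idle
cycle 9: W1.I2
cycle 10: W1.I3

Answer: 11 cycles, utilization 7/11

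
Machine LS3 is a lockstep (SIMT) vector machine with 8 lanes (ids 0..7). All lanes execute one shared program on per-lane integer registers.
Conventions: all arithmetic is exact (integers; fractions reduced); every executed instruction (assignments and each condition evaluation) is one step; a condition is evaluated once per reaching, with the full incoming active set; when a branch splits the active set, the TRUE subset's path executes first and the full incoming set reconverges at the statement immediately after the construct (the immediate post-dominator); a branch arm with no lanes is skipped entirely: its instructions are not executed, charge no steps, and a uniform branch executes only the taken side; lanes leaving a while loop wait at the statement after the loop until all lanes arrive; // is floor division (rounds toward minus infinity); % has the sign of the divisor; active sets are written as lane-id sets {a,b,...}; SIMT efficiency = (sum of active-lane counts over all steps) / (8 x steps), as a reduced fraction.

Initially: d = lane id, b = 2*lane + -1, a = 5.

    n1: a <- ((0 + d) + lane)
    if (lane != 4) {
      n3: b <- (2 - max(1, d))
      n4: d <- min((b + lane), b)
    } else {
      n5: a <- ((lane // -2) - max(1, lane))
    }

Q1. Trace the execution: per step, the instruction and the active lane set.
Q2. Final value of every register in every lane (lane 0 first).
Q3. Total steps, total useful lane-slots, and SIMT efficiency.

step 0: a <- ((0 + d) + lane)        {0,1,2,3,4,5,6,7}
step 1: eval (lane != 4)             {0,1,2,3,4,5,6,7}
step 2: b <- (2 - max(1, d))         {0,1,2,3,5,6,7}
step 3: d <- min((b + lane), b)      {0,1,2,3,5,6,7}
step 4: a <- ((lane // -2) - max(1, lane)) {4}

Answer: 5 steps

d: 1,1,0,-1,4,-3,-4,-5
b: 1,1,0,-1,7,-3,-4,-5
a: 0,2,4,6,-6,10,12,14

steps = 5; useful = 31; efficiency = 31/40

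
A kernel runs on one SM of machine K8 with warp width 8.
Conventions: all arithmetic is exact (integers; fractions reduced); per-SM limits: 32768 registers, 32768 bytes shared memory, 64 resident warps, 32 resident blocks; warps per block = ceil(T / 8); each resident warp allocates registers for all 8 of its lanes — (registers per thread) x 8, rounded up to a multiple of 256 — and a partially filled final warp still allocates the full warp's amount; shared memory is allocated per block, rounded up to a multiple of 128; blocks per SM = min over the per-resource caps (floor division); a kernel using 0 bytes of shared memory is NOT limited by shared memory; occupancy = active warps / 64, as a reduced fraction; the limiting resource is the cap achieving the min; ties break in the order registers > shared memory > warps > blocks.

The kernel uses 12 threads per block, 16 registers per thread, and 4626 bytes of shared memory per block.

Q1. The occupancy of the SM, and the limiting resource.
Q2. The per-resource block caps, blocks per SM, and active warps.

Answer: occupancy 3/16, limited by shared memory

registers: 64 blocks
shared memory: 6 blocks
warps: 32 blocks
blocks: 32 blocks

Answer: 6 blocks, 12 active warps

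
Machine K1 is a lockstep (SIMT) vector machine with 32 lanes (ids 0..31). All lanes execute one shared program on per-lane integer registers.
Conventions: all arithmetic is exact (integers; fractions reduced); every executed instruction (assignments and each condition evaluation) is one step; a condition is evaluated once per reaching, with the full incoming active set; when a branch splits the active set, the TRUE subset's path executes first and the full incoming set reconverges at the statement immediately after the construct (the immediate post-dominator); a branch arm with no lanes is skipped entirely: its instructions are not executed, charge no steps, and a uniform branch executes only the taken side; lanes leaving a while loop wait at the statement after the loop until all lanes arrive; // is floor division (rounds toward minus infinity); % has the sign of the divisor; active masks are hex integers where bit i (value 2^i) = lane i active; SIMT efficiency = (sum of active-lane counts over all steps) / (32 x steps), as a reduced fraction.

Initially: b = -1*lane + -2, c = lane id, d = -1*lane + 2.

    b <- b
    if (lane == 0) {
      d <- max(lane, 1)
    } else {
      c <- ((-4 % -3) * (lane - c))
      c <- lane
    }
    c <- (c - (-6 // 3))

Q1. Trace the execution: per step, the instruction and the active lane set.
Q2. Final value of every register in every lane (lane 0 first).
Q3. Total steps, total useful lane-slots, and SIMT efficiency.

step 0: b <- b                       0xffffffff
step 1: eval (lane == 0)             0xffffffff
step 2: d <- max(lane, 1)            0x00000001
step 3: c <- ((-4 % -3) * (lane - c)) 0xfffffffe
step 4: c <- lane                    0xfffffffe
step 5: c <- (c - (-6 // 3))         0xffffffff

Answer: 6 steps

b: -2,-3,-4,-5,-6,-7,-8,-9,-10,-11,-12,-13,-14,-15,-16,-17,-18,-19,-20,-21,-22,-23,-24,-25,-26,-27,-28,-29,-30,-31,-32,-33
c: 2,3,4,5,6,7,8,9,10,11,12,13,14,15,16,17,18,19,20,21,22,23,24,25,26,27,28,29,30,31,32,33
d: 1,1,0,-1,-2,-3,-4,-5,-6,-7,-8,-9,-10,-11,-12,-13,-14,-15,-16,-17,-18,-19,-20,-21,-22,-23,-24,-25,-26,-27,-28,-29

steps = 6; useful = 159; efficiency = 159/192 = 53/64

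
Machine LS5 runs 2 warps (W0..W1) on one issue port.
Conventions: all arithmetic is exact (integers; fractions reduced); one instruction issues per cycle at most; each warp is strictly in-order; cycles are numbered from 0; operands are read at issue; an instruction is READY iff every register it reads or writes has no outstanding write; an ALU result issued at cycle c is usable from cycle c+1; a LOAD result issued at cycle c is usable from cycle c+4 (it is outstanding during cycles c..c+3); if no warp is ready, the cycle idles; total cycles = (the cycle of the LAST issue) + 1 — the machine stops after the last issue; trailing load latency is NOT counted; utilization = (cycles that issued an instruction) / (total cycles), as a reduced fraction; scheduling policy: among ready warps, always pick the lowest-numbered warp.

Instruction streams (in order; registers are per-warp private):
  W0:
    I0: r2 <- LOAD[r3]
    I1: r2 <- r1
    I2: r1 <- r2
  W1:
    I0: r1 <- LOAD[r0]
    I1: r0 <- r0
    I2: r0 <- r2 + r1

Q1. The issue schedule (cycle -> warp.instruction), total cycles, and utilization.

cycle 0: W0.I0
cycle 1: W1.I0
cycle 2: W1.I1
cycle 3: idle
cycle 4: W0.I1
cycle 5: W0.I2
cycle 6: W1.I2

Answer: 7 cycles, utilization 6/7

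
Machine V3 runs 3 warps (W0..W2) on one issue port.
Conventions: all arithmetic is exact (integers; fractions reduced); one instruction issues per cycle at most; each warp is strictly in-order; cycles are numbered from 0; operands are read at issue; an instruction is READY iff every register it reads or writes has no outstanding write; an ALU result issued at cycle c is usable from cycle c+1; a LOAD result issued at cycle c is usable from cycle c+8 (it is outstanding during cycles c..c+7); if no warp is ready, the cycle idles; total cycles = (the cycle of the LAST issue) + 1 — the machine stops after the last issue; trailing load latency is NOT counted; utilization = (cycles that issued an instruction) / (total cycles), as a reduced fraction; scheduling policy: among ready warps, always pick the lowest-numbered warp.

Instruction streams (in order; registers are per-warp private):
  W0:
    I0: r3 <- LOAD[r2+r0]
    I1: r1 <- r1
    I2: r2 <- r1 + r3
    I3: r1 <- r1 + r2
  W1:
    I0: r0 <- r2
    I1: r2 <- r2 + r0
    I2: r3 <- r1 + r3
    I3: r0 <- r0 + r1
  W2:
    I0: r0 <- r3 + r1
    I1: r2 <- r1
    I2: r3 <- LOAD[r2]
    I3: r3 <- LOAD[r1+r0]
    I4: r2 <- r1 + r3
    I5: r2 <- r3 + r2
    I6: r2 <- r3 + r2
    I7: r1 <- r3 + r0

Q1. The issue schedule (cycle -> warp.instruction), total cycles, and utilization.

cycle 0: W0.I0
cycle 1: W0.I1
cycle 2: W1.I0
cycle 3: W1.I1
cycle 4: W1.I2
cycle 5: W1.I3
cycle 6: W2.I0
cycle 7: W2.I1
cycle 8: W0.I2
cycle 9: W0.I3
cycle 10: W2.I2
cycle 11: idle
cycle 12: idle
cycle 13: idle
cycle 14: idle
cycle 15: idle
cycle 16: idle
cycle 17: idle
cycle 18: W2.I3
cycle 19: idle
cycle 20: idle
cycle 21: idle
cycle 22: idle
cycle 23: idle
cycle 24: idle
cycle 25: idle
cycle 26: W2.I4
cycle 27: W2.I5
cycle 28: W2.I6
cycle 29: W2.I7

Answer: 30 cycles, utilization 8/15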